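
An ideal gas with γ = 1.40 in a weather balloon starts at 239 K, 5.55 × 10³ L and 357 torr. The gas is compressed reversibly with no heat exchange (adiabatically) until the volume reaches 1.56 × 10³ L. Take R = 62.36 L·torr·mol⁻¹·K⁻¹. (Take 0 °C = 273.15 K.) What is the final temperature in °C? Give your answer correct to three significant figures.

T₂ ≈ 124 °C

Adiabatic (γ = 1.40), T V^(γ−1) and P V^γ constant: T₂ = T₁·(V₁/V₂)^(γ−1) = 397.1 K; P₂ = P₁·(V₁/V₂)^γ = 2110 torr.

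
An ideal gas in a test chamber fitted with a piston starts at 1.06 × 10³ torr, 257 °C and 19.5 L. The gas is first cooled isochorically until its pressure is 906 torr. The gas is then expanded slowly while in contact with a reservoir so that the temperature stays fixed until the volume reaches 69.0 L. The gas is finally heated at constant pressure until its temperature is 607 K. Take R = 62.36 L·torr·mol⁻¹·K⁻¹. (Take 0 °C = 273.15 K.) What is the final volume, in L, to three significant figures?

V₄ ≈ 92.4 L

Convert: T₁ = 530.1 K.
V constant ⇒ P ∝ T: V₂ = V₁; T₂ = T₁·(P₂/P₁) = 453.1 K.
Isothermal, so P V is constant: T₃ = T₂; P₃ = P₂·(V₂/V₃) = 256.0 torr.
Isobaric, so V/T is constant: P₄ = P₃; V₄ = V₃·(T₄/T₃) = 92.43 L.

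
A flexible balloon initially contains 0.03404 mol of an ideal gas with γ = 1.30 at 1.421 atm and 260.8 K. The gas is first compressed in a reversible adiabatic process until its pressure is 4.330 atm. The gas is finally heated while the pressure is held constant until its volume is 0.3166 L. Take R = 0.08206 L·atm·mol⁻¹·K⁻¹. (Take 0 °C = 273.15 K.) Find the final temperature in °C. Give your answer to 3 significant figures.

T₃ ≈ 218 °C

From PV = nRT: V₁ = nRT₁/P₁ = 0.5127 L.
Reversible adiabatic, γ = 1.30: T₂ = T₁·(P₂/P₁)^((γ−1)/γ) = 337.3 K; V₂ = V₁·(P₁/P₂)^(1/γ) = 0.2176 L.
P constant ⇒ V ∝ T: P₃ = P₂; T₃ = T₂·(V₃/V₂) = 490.8 K.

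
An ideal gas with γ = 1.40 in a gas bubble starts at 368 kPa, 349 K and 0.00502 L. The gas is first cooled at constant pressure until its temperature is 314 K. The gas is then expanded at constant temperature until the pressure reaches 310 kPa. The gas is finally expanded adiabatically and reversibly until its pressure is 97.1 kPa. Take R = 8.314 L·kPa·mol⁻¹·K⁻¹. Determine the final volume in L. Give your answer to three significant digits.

Isobaric, so V/T is constant: P₂ = P₁; V₂ = V₁·(T₂/T₁) = 0.004517 L.
Isothermal, so P V is constant: T₃ = T₂; V₃ = V₂·(P₂/P₃) = 0.005362 L.
Reversible adiabatic, γ = 1.40: T₄ = T₃·(P₄/P₃)^((γ−1)/γ) = 225.4 K; V₄ = V₃·(P₃/P₄)^(1/γ) = 0.01229 L.

V₄ ≈ 0.0123 L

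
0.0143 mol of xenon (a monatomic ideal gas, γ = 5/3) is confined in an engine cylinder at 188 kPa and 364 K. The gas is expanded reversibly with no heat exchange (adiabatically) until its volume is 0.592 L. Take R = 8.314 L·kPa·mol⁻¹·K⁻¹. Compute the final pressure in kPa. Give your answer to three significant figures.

From PV = nRT: V₁ = nRT₁/P₁ = 0.2302 L.
Reversible adiabatic, γ = 5/3: T₂ = T₁·(V₁/V₂)^(γ−1) = 193.9 K; P₂ = P₁·(V₁/V₂)^γ = 38.94 kPa.

P₂ ≈ 38.9 kPa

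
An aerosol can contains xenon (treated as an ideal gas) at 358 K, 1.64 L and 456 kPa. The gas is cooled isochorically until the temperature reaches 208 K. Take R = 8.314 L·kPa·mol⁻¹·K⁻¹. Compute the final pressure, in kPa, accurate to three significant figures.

P₂ ≈ 265 kPa

V constant ⇒ P ∝ T: V₂ = V₁; P₂ = P₁·(T₂/T₁) = 264.9 kPa.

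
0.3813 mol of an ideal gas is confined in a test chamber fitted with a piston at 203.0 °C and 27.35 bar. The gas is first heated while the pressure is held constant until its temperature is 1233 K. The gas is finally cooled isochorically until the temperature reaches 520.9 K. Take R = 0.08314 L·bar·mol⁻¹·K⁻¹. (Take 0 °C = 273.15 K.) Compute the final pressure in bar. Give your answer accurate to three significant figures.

Convert: T₁ = 476.1 K.
From PV = nRT: V₁ = nRT₁/P₁ = 0.5519 L.
P constant ⇒ V ∝ T: P₂ = P₁; V₂ = V₁·(T₂/T₁) = 1.429 L.
V constant ⇒ P ∝ T: V₃ = V₂; P₃ = P₂·(T₃/T₂) = 11.55 bar.

P₃ ≈ 11.6 bar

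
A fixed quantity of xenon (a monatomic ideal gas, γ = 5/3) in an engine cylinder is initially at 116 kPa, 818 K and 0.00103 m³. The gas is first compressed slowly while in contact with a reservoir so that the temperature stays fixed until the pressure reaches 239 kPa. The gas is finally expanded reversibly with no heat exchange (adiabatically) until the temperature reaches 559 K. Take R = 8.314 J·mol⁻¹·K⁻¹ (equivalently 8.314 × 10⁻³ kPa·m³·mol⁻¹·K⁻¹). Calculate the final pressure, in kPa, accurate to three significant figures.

P₃ ≈ 92.3 kPa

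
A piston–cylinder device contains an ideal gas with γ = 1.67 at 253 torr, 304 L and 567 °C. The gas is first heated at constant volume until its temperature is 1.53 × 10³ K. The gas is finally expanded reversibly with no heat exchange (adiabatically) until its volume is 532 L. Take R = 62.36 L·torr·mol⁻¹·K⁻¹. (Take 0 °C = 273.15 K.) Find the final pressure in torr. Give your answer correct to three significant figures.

Convert: T₁ = 840.1 K.
V constant ⇒ P ∝ T: V₂ = V₁; P₂ = P₁·(T₂/T₁) = 460.7 torr.
Adiabatic (γ = 1.67), T V^(γ−1) and P V^γ constant: T₃ = T₂·(V₂/V₃)^(γ−1) = 1052 K; P₃ = P₂·(V₂/V₃)^γ = 181.0 torr.

P₃ ≈ 181 torr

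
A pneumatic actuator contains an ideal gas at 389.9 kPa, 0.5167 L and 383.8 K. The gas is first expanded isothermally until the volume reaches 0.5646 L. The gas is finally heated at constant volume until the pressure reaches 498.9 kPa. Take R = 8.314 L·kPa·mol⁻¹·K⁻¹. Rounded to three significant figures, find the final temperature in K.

Isothermal, so P V is constant: T₂ = T₁; P₂ = P₁·(V₁/V₂) = 356.8 kPa.
V constant ⇒ P ∝ T: V₃ = V₂; T₃ = T₂·(P₃/P₂) = 536.6 K.

T₃ ≈ 537 K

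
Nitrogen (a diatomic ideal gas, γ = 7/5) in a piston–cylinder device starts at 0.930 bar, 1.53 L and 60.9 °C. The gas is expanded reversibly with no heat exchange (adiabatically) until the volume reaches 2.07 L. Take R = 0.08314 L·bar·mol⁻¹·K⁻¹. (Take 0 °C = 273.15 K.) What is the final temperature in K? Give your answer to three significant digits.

Convert: T₁ = 334.0 K.
Reversible adiabatic, γ = 7/5: T₂ = T₁·(V₁/V₂)^(γ−1) = 296.0 K; P₂ = P₁·(V₁/V₂)^γ = 0.6091 bar.

T₂ ≈ 296 K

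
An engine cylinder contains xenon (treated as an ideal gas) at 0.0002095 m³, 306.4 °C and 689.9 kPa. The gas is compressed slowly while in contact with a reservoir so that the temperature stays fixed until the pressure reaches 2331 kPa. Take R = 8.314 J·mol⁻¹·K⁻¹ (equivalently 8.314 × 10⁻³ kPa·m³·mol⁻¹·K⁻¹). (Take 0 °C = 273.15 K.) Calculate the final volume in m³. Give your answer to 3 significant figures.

Convert: T₁ = 579.5 K.
Isothermal, so P V is constant: T₂ = T₁; V₂ = V₁·(P₁/P₂) = 6.201e-05 m³.

V₂ ≈ 6.20e-05 m³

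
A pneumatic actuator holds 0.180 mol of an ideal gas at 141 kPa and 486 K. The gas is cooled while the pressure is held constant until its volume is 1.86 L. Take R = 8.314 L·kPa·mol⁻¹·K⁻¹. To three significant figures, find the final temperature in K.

From PV = nRT: V₁ = nRT₁/P₁ = 5.158 L.
P constant ⇒ V ∝ T: P₂ = P₁; T₂ = T₁·(V₂/V₁) = 175.2 K.

T₂ ≈ 175 K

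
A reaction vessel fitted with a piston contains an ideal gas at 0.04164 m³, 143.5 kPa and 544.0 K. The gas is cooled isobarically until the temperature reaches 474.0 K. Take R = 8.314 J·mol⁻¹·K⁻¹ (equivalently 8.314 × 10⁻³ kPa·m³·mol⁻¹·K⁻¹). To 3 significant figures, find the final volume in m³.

V₂ ≈ 0.0363 m³

Isobaric, so V/T is constant: P₂ = P₁; V₂ = V₁·(T₂/T₁) = 0.03628 m³.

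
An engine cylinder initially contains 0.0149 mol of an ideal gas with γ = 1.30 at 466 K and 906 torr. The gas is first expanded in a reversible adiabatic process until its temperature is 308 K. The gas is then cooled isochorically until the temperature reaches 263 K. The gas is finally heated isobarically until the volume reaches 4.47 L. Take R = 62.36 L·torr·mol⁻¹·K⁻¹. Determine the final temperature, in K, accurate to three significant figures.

T₄ ≈ 619 K

From PV = nRT: V₁ = nRT₁/P₁ = 0.4779 L.
Adiabatic (γ = 1.30), T V^(γ−1) and P V^γ constant: P₂ = P₁·(T₂/T₁)^(γ/(γ−1)) = 150.6 torr; V₂ = V₁·(T₁/T₂)^(1/(γ−1)) = 1.900 L.
Isochoric, so P/T is constant: V₃ = V₂; P₃ = P₂·(T₃/T₂) = 128.6 torr.
P constant ⇒ V ∝ T: P₄ = P₃; T₄ = T₃·(V₄/V₃) = 618.7 K.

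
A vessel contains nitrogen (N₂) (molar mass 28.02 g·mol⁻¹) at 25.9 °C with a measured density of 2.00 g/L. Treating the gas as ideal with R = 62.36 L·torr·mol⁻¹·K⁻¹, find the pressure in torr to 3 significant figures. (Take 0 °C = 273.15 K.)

P ≈ 1.33e+03 torr

ρ = PM/(RT) ⇒ P = ρRT/M = (2.00 × 62.36 × 299.0) / 28.02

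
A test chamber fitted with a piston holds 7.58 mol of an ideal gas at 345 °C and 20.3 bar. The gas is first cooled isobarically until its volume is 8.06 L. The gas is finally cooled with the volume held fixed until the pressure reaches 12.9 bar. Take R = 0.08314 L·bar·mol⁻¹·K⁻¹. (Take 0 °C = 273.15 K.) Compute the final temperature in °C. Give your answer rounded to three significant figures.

T₃ ≈ -108 °C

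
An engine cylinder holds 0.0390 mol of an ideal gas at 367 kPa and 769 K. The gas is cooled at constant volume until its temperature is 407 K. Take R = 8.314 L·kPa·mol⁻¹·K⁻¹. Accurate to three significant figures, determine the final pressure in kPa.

P₂ ≈ 194 kPa

From PV = nRT: V₁ = nRT₁/P₁ = 0.6794 L.
Isochoric, so P/T is constant: V₂ = V₁; P₂ = P₁·(T₂/T₁) = 194.2 kPa.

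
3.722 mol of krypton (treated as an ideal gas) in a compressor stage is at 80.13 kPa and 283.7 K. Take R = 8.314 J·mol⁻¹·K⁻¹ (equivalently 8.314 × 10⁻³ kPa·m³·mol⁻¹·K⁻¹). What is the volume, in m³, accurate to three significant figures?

V ≈ 0.110 m³

PV = nRT ⇒ V = nRT/P = (3.722 × 8.314 × 10⁻³ × 283.7) / 80.13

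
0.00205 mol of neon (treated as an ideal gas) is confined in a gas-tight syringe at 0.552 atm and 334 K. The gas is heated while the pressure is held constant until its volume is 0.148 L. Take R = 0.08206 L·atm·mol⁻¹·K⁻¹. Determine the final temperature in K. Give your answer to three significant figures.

From PV = nRT: V₁ = nRT₁/P₁ = 0.1018 L.
Isobaric, so V/T is constant: P₂ = P₁; T₂ = T₁·(V₂/V₁) = 485.6 K.

T₂ ≈ 486 K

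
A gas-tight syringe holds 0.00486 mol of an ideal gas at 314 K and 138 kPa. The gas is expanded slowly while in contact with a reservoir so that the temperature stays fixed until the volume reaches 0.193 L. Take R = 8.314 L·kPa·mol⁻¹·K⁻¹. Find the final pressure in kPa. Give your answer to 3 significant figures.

P₂ ≈ 65.7 kPa

From PV = nRT: V₁ = nRT₁/P₁ = 0.09194 L.
Isothermal, so P V is constant: T₂ = T₁; P₂ = P₁·(V₁/V₂) = 65.74 kPa.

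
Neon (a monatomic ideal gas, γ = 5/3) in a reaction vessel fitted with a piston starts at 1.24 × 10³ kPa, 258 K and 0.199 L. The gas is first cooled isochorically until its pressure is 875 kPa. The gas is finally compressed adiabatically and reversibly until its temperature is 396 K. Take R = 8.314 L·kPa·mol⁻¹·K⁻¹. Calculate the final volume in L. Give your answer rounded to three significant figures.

V constant ⇒ P ∝ T: V₂ = V₁; T₂ = T₁·(P₂/P₁) = 182.1 K.
Reversible adiabatic, γ = 5/3: P₃ = P₂·(T₃/T₂)^(γ/(γ−1)) = 6106 kPa; V₃ = V₂·(T₂/T₃)^(1/(γ−1)) = 0.06203 L.

V₃ ≈ 0.0620 L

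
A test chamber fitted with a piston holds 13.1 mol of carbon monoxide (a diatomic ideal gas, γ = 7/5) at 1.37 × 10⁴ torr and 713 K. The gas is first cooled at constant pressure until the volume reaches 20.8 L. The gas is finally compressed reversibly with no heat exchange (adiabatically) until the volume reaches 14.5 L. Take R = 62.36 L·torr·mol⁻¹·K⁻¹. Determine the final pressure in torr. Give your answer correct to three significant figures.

From PV = nRT: V₁ = nRT₁/P₁ = 42.52 L.
P constant ⇒ V ∝ T: P₂ = P₁; T₂ = T₁·(V₂/V₁) = 348.8 K.
Reversible adiabatic, γ = 7/5: T₃ = T₂·(V₂/V₃)^(γ−1) = 403.0 K; P₃ = P₂·(V₂/V₃)^γ = 2.270e+04 torr.

P₃ ≈ 2.27e+04 torr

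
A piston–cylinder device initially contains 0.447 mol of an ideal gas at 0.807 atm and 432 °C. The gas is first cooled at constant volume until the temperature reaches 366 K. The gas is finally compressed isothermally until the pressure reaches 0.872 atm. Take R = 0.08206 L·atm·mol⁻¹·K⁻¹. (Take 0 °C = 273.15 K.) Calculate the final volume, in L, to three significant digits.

V₃ ≈ 15.4 L

Convert: T₁ = 705.1 K.
From PV = nRT: V₁ = nRT₁/P₁ = 32.05 L.
Isochoric, so P/T is constant: V₂ = V₁; P₂ = P₁·(T₂/T₁) = 0.4189 atm.
T constant ⇒ Boyle's law P V = const: T₃ = T₂; V₃ = V₂·(P₂/P₃) = 15.40 L.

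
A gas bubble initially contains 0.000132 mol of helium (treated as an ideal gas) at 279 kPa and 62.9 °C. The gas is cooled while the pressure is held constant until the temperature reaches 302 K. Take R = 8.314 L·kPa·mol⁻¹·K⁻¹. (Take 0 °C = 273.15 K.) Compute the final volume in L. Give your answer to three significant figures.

V₂ ≈ 0.00119 L

Convert: T₁ = 336.0 K.
From PV = nRT: V₁ = nRT₁/P₁ = 0.001322 L.
Isobaric, so V/T is constant: P₂ = P₁; V₂ = V₁·(T₂/T₁) = 0.001188 L.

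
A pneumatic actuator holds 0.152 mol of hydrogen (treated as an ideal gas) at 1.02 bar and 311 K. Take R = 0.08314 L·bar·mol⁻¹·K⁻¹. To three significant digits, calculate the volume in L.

PV = nRT ⇒ V = nRT/P = (0.152 × 0.08314 × 311) / 1.02

V ≈ 3.85 L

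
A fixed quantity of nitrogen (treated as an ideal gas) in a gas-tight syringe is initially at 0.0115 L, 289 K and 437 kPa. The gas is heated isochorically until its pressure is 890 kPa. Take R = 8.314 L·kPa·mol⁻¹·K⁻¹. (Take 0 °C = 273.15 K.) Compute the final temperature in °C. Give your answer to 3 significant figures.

Isochoric, so P/T is constant: V₂ = V₁; T₂ = T₁·(P₂/P₁) = 588.6 K.

T₂ ≈ 315 °C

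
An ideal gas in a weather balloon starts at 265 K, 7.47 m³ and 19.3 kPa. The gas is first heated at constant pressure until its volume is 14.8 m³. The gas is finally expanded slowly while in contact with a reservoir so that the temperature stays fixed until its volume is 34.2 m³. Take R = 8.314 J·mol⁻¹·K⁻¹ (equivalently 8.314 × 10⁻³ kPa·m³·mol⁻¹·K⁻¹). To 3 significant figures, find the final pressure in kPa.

P₃ ≈ 8.35 kPa

P constant ⇒ V ∝ T: P₂ = P₁; T₂ = T₁·(V₂/V₁) = 525.0 K.
T constant ⇒ Boyle's law P V = const: T₃ = T₂; P₃ = P₂·(V₂/V₃) = 8.352 kPa.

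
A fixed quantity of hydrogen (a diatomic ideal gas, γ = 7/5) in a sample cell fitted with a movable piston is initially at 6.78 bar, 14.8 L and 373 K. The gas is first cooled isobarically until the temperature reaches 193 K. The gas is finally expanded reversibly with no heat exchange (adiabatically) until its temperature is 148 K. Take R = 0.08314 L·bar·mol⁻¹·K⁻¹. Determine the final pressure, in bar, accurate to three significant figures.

P constant ⇒ V ∝ T: P₂ = P₁; V₂ = V₁·(T₂/T₁) = 7.658 L.
Adiabatic (γ = 7/5), T V^(γ−1) and P V^γ constant: P₃ = P₂·(T₃/T₂)^(γ/(γ−1)) = 2.677 bar; V₃ = V₂·(T₂/T₃)^(1/(γ−1)) = 14.87 L.

P₃ ≈ 2.68 bar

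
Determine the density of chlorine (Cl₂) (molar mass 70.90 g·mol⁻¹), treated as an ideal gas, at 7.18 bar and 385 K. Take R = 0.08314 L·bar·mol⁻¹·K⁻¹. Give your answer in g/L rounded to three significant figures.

ρ ≈ 15.9 g/L

ρ = PM/(RT) = (7.18 × 70.90) / (0.08314 × 385.0)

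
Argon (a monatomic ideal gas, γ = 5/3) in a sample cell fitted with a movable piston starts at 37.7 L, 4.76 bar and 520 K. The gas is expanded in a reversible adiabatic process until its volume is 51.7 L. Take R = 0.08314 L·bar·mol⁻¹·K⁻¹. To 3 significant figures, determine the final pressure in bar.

Adiabatic (γ = 5/3), T V^(γ−1) and P V^γ constant: T₂ = T₁·(V₁/V₂)^(γ−1) = 421.3 K; P₂ = P₁·(V₁/V₂)^γ = 2.812 bar.

P₂ ≈ 2.81 bar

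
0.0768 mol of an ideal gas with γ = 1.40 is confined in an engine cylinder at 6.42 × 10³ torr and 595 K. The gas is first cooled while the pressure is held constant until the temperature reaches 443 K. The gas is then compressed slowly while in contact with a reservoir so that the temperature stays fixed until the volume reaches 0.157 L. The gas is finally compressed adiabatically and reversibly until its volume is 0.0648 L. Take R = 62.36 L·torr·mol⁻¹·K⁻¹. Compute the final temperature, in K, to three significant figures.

T₄ ≈ 631 K

From PV = nRT: V₁ = nRT₁/P₁ = 0.4439 L.
P constant ⇒ V ∝ T: P₂ = P₁; V₂ = V₁·(T₂/T₁) = 0.3305 L.
T constant ⇒ Boyle's law P V = const: T₃ = T₂; P₃ = P₂·(V₂/V₃) = 1.351e+04 torr.
Adiabatic (γ = 1.40), T V^(γ−1) and P V^γ constant: T₄ = T₃·(V₃/V₄)^(γ−1) = 631.2 K; P₄ = P₃·(V₃/V₄)^γ = 4.665e+04 torr.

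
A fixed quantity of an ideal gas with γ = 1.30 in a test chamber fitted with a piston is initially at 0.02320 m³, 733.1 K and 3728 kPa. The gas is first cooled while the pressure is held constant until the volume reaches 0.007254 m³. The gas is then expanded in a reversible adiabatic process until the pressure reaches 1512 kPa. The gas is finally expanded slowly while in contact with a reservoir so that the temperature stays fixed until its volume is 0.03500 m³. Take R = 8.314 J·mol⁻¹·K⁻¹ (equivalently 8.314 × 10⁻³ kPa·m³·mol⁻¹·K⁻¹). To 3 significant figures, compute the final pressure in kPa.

P constant ⇒ V ∝ T: P₂ = P₁; T₂ = T₁·(V₂/V₁) = 229.2 K.
Reversible adiabatic, γ = 1.30: T₃ = T₂·(P₃/P₂)^((γ−1)/γ) = 186.1 K; V₃ = V₂·(P₂/P₃)^(1/γ) = 0.01452 m³.
T constant ⇒ Boyle's law P V = const: T₄ = T₃; P₄ = P₃·(V₃/V₄) = 627.4 kPa.

P₄ ≈ 627 kPa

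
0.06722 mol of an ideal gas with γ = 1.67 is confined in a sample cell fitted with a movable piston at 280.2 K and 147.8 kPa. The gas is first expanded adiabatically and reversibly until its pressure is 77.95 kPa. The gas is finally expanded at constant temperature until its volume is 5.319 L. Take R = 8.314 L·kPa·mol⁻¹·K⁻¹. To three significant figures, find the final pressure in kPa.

P₃ ≈ 22.8 kPa

From PV = nRT: V₁ = nRT₁/P₁ = 1.060 L.
Reversible adiabatic, γ = 1.67: T₂ = T₁·(P₂/P₁)^((γ−1)/γ) = 216.8 K; V₂ = V₁·(P₁/P₂)^(1/γ) = 1.554 L.
Isothermal, so P V is constant: T₃ = T₂; P₃ = P₂·(V₂/V₃) = 22.78 kPa.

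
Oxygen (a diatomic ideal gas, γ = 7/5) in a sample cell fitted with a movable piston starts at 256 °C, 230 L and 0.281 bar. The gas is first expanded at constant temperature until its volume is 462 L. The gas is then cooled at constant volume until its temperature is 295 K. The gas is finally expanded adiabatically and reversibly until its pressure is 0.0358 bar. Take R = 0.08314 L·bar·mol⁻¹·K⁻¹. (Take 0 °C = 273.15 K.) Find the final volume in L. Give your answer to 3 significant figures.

V₄ ≈ 806 L

Convert: T₁ = 529.1 K.
T constant ⇒ Boyle's law P V = const: T₂ = T₁; P₂ = P₁·(V₁/V₂) = 0.1399 bar.
V constant ⇒ P ∝ T: V₃ = V₂; P₃ = P₂·(T₃/T₂) = 0.07799 bar.
Adiabatic (γ = 7/5), T V^(γ−1) and P V^γ constant: T₄ = T₃·(P₄/P₃)^((γ−1)/γ) = 236.2 K; V₄ = V₃·(P₃/P₄)^(1/γ) = 805.7 L.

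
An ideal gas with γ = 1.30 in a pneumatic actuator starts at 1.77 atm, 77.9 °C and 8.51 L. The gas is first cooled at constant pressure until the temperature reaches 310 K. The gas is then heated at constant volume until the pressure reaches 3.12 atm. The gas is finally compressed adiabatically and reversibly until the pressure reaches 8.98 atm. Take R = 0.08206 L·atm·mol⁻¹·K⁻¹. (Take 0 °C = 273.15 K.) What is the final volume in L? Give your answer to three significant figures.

Convert: T₁ = 351.0 K.
Isobaric, so V/T is constant: P₂ = P₁; V₂ = V₁·(T₂/T₁) = 7.515 L.
Isochoric, so P/T is constant: V₃ = V₂; T₃ = T₂·(P₃/P₂) = 546.4 K.
Reversible adiabatic, γ = 1.30: T₄ = T₃·(P₄/P₃)^((γ−1)/γ) = 697.4 K; V₄ = V₃·(P₃/P₄)^(1/γ) = 3.332 L.

V₄ ≈ 3.33 L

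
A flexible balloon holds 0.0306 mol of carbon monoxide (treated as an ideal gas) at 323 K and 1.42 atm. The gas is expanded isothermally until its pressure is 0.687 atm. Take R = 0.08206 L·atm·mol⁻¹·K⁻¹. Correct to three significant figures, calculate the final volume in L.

V₂ ≈ 1.18 L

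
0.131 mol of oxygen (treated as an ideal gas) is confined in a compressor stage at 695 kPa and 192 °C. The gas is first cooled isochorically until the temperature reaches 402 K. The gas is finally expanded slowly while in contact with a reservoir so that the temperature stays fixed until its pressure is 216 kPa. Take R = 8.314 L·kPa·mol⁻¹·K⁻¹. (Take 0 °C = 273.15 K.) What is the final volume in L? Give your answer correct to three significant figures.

V₃ ≈ 2.03 L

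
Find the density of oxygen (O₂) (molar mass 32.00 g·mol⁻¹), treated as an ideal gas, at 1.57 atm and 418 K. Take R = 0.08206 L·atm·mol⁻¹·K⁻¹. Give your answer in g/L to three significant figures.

ρ ≈ 1.46 g/L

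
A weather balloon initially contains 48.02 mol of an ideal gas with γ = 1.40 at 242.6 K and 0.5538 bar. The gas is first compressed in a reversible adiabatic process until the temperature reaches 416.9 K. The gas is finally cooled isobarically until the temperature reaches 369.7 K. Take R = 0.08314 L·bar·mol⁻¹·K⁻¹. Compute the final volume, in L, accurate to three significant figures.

V₃ ≈ 401 L

From PV = nRT: V₁ = nRT₁/P₁ = 1749 L.
Reversible adiabatic, γ = 1.40: P₂ = P₁·(T₂/T₁)^(γ/(γ−1)) = 3.684 bar; V₂ = V₁·(T₁/T₂)^(1/(γ−1)) = 451.8 L.
P constant ⇒ V ∝ T: P₃ = P₂; V₃ = V₂·(T₃/T₂) = 400.6 L.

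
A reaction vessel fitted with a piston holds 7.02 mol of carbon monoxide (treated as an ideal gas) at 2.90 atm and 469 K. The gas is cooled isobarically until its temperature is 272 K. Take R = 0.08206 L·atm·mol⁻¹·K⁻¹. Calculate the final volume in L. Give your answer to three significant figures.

V₂ ≈ 54.0 L

From PV = nRT: V₁ = nRT₁/P₁ = 93.16 L.
Isobaric, so V/T is constant: P₂ = P₁; V₂ = V₁·(T₂/T₁) = 54.03 L.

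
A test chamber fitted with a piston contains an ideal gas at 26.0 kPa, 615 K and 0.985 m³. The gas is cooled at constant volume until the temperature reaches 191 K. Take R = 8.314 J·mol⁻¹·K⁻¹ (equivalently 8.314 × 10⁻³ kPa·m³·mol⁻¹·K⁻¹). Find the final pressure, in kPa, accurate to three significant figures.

P₂ ≈ 8.07 kPa

V constant ⇒ P ∝ T: V₂ = V₁; P₂ = P₁·(T₂/T₁) = 8.075 kPa.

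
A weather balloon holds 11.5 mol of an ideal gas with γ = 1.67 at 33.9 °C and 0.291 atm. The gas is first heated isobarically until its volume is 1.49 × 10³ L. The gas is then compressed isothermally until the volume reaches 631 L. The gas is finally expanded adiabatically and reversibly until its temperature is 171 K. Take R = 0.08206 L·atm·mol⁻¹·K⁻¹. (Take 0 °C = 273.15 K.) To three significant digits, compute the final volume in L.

Convert: T₁ = 307.0 K.
From PV = nRT: V₁ = nRT₁/P₁ = 995.7 L.
P constant ⇒ V ∝ T: P₂ = P₁; T₂ = T₁·(V₂/V₁) = 459.5 K.
T constant ⇒ Boyle's law P V = const: T₃ = T₂; P₃ = P₂·(V₂/V₃) = 0.6871 atm.
Reversible adiabatic, γ = 1.67: P₄ = P₃·(T₄/T₃)^(γ/(γ−1)) = 0.05850 atm; V₄ = V₃·(T₃/T₄)^(1/(γ−1)) = 2759 L.

V₄ ≈ 2.76e+03 L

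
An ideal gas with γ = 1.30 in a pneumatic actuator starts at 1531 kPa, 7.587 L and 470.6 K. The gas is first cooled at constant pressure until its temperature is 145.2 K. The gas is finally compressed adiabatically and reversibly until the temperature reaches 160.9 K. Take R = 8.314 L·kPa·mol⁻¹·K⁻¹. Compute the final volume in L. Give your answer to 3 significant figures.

V₃ ≈ 1.66 L

P constant ⇒ V ∝ T: P₂ = P₁; V₂ = V₁·(T₂/T₁) = 2.341 L.
Adiabatic (γ = 1.30), T V^(γ−1) and P V^γ constant: P₃ = P₂·(T₃/T₂)^(γ/(γ−1)) = 2389 kPa; V₃ = V₂·(T₂/T₃)^(1/(γ−1)) = 1.662 L.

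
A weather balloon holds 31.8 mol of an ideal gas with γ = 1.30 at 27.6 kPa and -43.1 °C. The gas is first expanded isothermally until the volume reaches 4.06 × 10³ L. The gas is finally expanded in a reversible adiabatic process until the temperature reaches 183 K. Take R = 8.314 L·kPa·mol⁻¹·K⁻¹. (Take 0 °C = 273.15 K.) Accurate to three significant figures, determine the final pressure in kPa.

Convert: T₁ = 230.0 K.
From PV = nRT: V₁ = nRT₁/P₁ = 2204 L.
T constant ⇒ Boyle's law P V = const: T₂ = T₁; P₂ = P₁·(V₁/V₂) = 14.98 kPa.
Adiabatic (γ = 1.30), T V^(γ−1) and P V^γ constant: P₃ = P₂·(T₃/T₂)^(γ/(γ−1)) = 5.558 kPa; V₃ = V₂·(T₂/T₃)^(1/(γ−1)) = 8705 L.

P₃ ≈ 5.56 kPa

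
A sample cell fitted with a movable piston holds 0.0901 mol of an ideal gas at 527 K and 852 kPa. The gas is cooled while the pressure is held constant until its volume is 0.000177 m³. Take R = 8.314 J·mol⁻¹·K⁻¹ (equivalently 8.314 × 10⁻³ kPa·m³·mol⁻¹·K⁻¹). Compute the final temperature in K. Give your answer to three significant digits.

From PV = nRT: V₁ = nRT₁/P₁ = 0.0004633 m³.
P constant ⇒ V ∝ T: P₂ = P₁; T₂ = T₁·(V₂/V₁) = 201.3 K.

T₂ ≈ 201 K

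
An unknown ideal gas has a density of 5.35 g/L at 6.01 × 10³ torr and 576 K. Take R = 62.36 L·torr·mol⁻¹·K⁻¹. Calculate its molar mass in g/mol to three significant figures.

ρ = PM/(RT) ⇒ M = ρRT/P = (5.35 × 62.36 × 576.0) / 6.01e+03

M ≈ 32.0 g/mol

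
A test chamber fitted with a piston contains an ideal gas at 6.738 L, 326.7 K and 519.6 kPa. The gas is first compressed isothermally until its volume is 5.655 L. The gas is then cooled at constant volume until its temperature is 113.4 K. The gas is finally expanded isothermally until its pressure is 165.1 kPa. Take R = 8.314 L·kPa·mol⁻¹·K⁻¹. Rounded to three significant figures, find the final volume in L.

V₄ ≈ 7.36 L

T constant ⇒ Boyle's law P V = const: T₂ = T₁; P₂ = P₁·(V₁/V₂) = 619.1 kPa.
V constant ⇒ P ∝ T: V₃ = V₂; P₃ = P₂·(T₃/T₂) = 214.9 kPa.
Isothermal, so P V is constant: T₄ = T₃; V₄ = V₃·(P₃/P₄) = 7.361 L.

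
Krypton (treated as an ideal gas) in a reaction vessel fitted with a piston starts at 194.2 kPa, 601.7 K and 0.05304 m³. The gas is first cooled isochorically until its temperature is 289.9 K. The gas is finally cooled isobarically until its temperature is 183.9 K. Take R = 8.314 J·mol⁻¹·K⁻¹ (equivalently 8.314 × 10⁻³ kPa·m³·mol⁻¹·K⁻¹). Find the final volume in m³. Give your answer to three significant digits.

Isochoric, so P/T is constant: V₂ = V₁; P₂ = P₁·(T₂/T₁) = 93.57 kPa.
P constant ⇒ V ∝ T: P₃ = P₂; V₃ = V₂·(T₃/T₂) = 0.03365 m³.

V₃ ≈ 0.0336 m³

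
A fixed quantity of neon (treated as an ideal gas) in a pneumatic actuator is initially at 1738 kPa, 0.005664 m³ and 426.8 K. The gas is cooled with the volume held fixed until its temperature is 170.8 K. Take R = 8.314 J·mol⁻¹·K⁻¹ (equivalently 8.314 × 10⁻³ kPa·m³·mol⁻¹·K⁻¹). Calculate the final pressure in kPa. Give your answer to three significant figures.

Isochoric, so P/T is constant: V₂ = V₁; P₂ = P₁·(T₂/T₁) = 695.5 kPa.

P₂ ≈ 696 kPa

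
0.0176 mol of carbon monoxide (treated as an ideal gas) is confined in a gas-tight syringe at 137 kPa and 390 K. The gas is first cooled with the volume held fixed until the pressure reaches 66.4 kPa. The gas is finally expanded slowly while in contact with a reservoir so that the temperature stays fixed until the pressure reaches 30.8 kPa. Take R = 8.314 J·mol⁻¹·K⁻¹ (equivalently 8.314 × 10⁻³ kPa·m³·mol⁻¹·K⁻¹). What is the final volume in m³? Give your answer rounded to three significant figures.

From PV = nRT: V₁ = nRT₁/P₁ = 0.0004165 m³.
Isochoric, so P/T is constant: V₂ = V₁; T₂ = T₁·(P₂/P₁) = 189.0 K.
Isothermal, so P V is constant: T₃ = T₂; V₃ = V₂·(P₂/P₃) = 0.0008980 m³.

V₃ ≈ 0.000898 m³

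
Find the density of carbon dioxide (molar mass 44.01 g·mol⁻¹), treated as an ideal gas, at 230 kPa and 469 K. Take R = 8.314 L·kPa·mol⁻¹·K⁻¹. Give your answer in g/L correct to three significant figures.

ρ ≈ 2.60 g/L

ρ = PM/(RT) = (230 × 44.01) / (8.314 × 469.0)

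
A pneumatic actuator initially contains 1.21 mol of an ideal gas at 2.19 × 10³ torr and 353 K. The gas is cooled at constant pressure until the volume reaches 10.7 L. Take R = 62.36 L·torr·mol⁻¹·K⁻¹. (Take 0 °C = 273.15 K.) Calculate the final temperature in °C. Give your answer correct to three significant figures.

From PV = nRT: V₁ = nRT₁/P₁ = 12.16 L.
P constant ⇒ V ∝ T: P₂ = P₁; T₂ = T₁·(V₂/V₁) = 310.6 K.

T₂ ≈ 37.4 °C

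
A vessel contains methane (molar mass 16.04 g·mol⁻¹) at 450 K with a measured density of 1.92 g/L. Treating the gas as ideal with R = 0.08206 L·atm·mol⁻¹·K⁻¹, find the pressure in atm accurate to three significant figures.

ρ = PM/(RT) ⇒ P = ρRT/M = (1.92 × 0.08206 × 450.0) / 16.04

P ≈ 4.42 atm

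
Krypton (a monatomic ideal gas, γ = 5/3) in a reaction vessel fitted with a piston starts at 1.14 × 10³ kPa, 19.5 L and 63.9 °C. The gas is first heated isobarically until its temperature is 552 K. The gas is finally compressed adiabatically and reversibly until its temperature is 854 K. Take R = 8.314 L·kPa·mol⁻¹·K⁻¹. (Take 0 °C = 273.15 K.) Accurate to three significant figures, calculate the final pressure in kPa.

P₃ ≈ 3.39e+03 kPa

Convert: T₁ = 337.0 K.
Isobaric, so V/T is constant: P₂ = P₁; V₂ = V₁·(T₂/T₁) = 31.94 L.
Adiabatic (γ = 5/3), T V^(γ−1) and P V^γ constant: P₃ = P₂·(T₃/T₂)^(γ/(γ−1)) = 3394 kPa; V₃ = V₂·(T₂/T₃)^(1/(γ−1)) = 16.60 L.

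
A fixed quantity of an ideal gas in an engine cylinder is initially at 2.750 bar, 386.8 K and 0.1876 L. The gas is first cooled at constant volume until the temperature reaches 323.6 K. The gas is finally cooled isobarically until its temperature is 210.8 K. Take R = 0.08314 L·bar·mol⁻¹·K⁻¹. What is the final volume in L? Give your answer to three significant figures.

V constant ⇒ P ∝ T: V₂ = V₁; P₂ = P₁·(T₂/T₁) = 2.301 bar.
P constant ⇒ V ∝ T: P₃ = P₂; V₃ = V₂·(T₃/T₂) = 0.1222 L.

V₃ ≈ 0.122 L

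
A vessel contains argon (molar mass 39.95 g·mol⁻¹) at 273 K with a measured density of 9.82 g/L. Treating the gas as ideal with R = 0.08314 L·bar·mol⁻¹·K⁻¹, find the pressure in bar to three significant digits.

ρ = PM/(RT) ⇒ P = ρRT/M = (9.82 × 0.08314 × 273.0) / 39.95

P ≈ 5.58 bar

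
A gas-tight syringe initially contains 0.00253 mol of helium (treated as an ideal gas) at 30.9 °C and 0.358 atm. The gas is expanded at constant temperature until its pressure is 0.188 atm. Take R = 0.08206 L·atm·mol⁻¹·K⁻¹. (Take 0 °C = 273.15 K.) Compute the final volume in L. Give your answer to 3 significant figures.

Convert: T₁ = 304.0 K.
From PV = nRT: V₁ = nRT₁/P₁ = 0.1763 L.
T constant ⇒ Boyle's law P V = const: T₂ = T₁; V₂ = V₁·(P₁/P₂) = 0.3358 L.

V₂ ≈ 0.336 L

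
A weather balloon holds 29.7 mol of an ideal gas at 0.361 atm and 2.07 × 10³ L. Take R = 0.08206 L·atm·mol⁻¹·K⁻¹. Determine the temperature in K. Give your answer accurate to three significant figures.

T ≈ 307 K

PV = nRT ⇒ T = PV/(nR) = (0.361 × 2.07e+03) / (29.7 × 0.08206)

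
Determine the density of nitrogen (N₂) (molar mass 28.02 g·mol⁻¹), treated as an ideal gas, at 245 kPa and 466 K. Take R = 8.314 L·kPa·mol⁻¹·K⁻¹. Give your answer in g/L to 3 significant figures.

ρ ≈ 1.77 g/L

ρ = PM/(RT) = (245 × 28.02) / (8.314 × 466.0)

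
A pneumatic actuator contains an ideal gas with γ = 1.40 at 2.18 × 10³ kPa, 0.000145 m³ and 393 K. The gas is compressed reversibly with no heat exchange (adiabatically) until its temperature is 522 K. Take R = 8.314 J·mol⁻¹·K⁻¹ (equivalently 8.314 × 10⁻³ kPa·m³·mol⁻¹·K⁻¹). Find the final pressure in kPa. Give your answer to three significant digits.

Reversible adiabatic, γ = 1.40: P₂ = P₁·(T₂/T₁)^(γ/(γ−1)) = 5887 kPa; V₂ = V₁·(T₁/T₂)^(1/(γ−1)) = 7.131e-05 m³.

P₂ ≈ 5.89e+03 kPa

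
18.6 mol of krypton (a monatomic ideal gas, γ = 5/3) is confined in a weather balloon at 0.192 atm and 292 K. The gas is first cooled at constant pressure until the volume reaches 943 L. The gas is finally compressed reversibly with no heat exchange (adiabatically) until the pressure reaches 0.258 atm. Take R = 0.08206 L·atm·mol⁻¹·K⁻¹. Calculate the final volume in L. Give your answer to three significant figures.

V₃ ≈ 790 L

From PV = nRT: V₁ = nRT₁/P₁ = 2321 L.
Isobaric, so V/T is constant: P₂ = P₁; T₂ = T₁·(V₂/V₁) = 118.6 K.
Reversible adiabatic, γ = 5/3: T₃ = T₂·(P₃/P₂)^((γ−1)/γ) = 133.5 K; V₃ = V₂·(P₂/P₃)^(1/γ) = 789.8 L.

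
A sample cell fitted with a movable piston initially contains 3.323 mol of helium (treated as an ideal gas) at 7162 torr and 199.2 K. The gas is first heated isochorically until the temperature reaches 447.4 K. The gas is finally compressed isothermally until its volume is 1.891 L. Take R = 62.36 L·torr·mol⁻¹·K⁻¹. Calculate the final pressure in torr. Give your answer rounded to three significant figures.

P₃ ≈ 4.90e+04 torr

From PV = nRT: V₁ = nRT₁/P₁ = 5.764 L.
V constant ⇒ P ∝ T: V₂ = V₁; P₂ = P₁·(T₂/T₁) = 1.609e+04 torr.
Isothermal, so P V is constant: T₃ = T₂; P₃ = P₂·(V₂/V₃) = 4.903e+04 torr.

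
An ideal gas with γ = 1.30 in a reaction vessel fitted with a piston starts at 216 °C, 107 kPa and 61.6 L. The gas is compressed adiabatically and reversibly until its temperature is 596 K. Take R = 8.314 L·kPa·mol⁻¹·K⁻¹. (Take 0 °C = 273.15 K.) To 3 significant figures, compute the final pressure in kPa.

P₂ ≈ 252 kPa

Convert: T₁ = 489.1 K.
Adiabatic (γ = 1.30), T V^(γ−1) and P V^γ constant: P₂ = P₁·(T₂/T₁)^(γ/(γ−1)) = 251.9 kPa; V₂ = V₁·(T₁/T₂)^(1/(γ−1)) = 31.88 L.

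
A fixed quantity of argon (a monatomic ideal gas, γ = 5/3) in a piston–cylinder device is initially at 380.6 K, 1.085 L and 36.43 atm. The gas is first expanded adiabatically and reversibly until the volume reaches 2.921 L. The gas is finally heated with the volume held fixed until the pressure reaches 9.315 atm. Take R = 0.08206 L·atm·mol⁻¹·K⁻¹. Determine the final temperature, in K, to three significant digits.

T₃ ≈ 262 K

Adiabatic (γ = 5/3), T V^(γ−1) and P V^γ constant: T₂ = T₁·(V₁/V₂)^(γ−1) = 196.7 K; P₂ = P₁·(V₁/V₂)^γ = 6.992 atm.
V constant ⇒ P ∝ T: V₃ = V₂; T₃ = T₂·(P₃/P₂) = 262.0 K.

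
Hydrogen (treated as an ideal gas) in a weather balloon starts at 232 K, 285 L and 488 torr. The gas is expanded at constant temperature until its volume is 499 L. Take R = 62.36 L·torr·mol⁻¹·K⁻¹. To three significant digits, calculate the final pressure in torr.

P₂ ≈ 279 torr

Isothermal, so P V is constant: T₂ = T₁; P₂ = P₁·(V₁/V₂) = 278.7 torr.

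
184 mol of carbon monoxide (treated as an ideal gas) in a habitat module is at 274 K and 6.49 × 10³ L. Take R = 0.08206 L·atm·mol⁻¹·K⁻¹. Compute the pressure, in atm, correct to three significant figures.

P ≈ 0.637 atm

PV = nRT ⇒ P = nRT/V = (184 × 0.08206 × 274) / 6.49e+03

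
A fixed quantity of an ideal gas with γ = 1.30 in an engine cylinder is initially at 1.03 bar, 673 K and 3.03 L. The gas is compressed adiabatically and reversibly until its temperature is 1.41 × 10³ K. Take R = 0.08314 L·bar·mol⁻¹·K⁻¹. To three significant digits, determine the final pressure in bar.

P₂ ≈ 25.4 bar

Adiabatic (γ = 1.30), T V^(γ−1) and P V^γ constant: P₂ = P₁·(T₂/T₁)^(γ/(γ−1)) = 25.39 bar; V₂ = V₁·(T₁/T₂)^(1/(γ−1)) = 0.2575 L.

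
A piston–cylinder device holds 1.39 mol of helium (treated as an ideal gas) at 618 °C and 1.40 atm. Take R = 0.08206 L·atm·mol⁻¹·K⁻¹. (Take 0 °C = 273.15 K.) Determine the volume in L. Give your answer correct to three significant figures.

Convert: T = 891.15 K.
PV = nRT ⇒ V = nRT/P = (1.39 × 0.08206 × 891.15) / 1.40

V ≈ 72.6 L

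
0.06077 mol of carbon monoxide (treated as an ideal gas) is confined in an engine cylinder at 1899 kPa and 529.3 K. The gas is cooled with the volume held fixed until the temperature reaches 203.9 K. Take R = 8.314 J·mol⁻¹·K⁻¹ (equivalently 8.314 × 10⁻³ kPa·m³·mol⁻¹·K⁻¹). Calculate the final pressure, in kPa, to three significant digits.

P₂ ≈ 732 kPa

From PV = nRT: V₁ = nRT₁/P₁ = 0.0001408 m³.
Isochoric, so P/T is constant: V₂ = V₁; P₂ = P₁·(T₂/T₁) = 731.5 kPa.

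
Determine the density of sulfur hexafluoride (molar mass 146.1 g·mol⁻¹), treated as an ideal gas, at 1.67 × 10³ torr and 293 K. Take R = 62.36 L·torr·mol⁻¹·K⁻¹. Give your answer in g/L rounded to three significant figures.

ρ ≈ 13.4 g/L

ρ = PM/(RT) = (1.67e+03 × 146.1) / (62.36 × 293.0)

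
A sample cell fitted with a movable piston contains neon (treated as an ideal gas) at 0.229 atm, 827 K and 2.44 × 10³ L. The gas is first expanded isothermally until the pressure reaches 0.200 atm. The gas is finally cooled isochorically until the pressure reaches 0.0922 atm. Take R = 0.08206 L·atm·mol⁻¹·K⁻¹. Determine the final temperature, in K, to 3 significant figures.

T₃ ≈ 381 K

T constant ⇒ Boyle's law P V = const: T₂ = T₁; V₂ = V₁·(P₁/P₂) = 2794 L.
V constant ⇒ P ∝ T: V₃ = V₂; T₃ = T₂·(P₃/P₂) = 381.2 K.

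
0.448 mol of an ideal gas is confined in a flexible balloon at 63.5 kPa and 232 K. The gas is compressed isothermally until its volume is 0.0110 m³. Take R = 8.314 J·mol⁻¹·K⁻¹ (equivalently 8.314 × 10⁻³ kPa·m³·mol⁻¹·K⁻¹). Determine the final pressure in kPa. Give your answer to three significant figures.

From PV = nRT: V₁ = nRT₁/P₁ = 0.01361 m³.
Isothermal, so P V is constant: T₂ = T₁; P₂ = P₁·(V₁/V₂) = 78.56 kPa.

P₂ ≈ 78.6 kPa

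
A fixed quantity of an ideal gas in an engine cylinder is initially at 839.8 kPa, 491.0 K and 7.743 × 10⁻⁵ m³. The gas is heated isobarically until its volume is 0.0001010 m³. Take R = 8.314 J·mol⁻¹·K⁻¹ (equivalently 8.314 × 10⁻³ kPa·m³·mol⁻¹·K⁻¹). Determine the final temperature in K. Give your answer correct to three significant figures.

T₂ ≈ 640 K

P constant ⇒ V ∝ T: P₂ = P₁; T₂ = T₁·(V₂/V₁) = 640.5 K.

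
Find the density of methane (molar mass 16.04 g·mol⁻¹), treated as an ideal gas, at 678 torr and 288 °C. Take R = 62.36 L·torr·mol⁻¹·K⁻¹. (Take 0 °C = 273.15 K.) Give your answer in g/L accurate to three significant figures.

ρ ≈ 0.311 g/L

ρ = PM/(RT) = (678 × 16.04) / (62.36 × 561.1)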